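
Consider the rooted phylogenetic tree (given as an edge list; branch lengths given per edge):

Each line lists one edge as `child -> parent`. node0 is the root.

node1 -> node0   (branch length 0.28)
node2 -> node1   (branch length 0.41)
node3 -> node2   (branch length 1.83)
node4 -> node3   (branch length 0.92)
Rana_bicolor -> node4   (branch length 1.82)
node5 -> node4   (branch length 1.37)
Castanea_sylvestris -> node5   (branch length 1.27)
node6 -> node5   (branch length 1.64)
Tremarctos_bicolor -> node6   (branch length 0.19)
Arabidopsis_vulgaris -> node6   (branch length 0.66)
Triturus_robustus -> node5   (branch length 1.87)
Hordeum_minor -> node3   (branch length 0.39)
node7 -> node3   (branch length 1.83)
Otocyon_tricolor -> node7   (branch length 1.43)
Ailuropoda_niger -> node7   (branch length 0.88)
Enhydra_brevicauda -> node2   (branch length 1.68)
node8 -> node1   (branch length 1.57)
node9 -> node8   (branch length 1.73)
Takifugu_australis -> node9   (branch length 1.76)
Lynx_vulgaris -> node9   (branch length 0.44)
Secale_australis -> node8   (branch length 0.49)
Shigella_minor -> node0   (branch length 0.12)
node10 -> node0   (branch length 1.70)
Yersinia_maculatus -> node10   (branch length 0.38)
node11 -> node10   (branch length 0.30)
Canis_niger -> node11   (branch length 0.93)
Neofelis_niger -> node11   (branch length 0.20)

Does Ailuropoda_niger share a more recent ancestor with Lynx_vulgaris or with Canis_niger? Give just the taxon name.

Lynx_vulgaris

The MRCA of Ailuropoda_niger and Lynx_vulgaris subtends ((((Rana_bicolor,(Castanea_sylvestris,(Tremarctos_bicolor,Arabidopsis_vulgaris),Triturus_robustus)),Hordeum_minor,(Otocyon_tricolor,Ailuropoda_niger)),Enhydra_brevicauda),((Takifugu_australis,Lynx_vulgaris),Secale_australis)) (12 taxa).
The MRCA of Ailuropoda_niger and Canis_niger is the root, subtending the entire tree (16 taxa).
The first is nested inside the second, so Ailuropoda_niger shares a more recent common ancestor with Lynx_vulgaris.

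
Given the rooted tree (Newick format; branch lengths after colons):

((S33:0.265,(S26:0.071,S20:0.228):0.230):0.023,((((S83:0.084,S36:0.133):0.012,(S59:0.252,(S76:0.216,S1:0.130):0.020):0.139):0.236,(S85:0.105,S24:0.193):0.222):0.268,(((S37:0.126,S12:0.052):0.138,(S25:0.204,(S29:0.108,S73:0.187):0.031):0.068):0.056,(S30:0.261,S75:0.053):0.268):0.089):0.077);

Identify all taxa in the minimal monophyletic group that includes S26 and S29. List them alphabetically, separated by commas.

Tracing S26: it sits inside (S26,S20).
Tracing S29: it sits inside (S29,S73).
The smallest clade enclosing both is the whole tree (their MRCA is the root), so the answer is all 17 tips in alphabetical order.

S1, S12, S20, S24, S25, S26, S29, S30, S33, S36, S37, S59, S73, S75, S76, S83, S85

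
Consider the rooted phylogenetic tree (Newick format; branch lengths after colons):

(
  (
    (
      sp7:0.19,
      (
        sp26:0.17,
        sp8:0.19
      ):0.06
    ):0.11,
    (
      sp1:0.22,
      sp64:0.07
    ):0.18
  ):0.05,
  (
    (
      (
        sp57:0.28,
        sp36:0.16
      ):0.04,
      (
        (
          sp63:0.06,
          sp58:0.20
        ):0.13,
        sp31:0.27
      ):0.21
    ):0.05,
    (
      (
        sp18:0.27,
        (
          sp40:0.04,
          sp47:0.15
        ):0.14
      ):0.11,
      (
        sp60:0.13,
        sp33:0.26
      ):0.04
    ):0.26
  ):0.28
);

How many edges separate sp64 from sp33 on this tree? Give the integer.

The MRCA of sp64 and sp33 is the root of the tree.
From sp64 up to that node: 3 branches. From sp33 up to the same node: 4 branches. Total: 3 + 4 = 7.

7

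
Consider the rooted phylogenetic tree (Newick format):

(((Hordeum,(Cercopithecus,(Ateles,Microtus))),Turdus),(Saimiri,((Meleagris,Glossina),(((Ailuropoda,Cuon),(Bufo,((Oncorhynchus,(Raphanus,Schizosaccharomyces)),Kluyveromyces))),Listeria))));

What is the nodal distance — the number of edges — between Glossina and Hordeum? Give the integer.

7

The MRCA of Glossina and Hordeum is the root of the tree.
From Glossina up to that node: 4 branches. From Hordeum up to the same node: 3 branches. Total: 4 + 3 = 7.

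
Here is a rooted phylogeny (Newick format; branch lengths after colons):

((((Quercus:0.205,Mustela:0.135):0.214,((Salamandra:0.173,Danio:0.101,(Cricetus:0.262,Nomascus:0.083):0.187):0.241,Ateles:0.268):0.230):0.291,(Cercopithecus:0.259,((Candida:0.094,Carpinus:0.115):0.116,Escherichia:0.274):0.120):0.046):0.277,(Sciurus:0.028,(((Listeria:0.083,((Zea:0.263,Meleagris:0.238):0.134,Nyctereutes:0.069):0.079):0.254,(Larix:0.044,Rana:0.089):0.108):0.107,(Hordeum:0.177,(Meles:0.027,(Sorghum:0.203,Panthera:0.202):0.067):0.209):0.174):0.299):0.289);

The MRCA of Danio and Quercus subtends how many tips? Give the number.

7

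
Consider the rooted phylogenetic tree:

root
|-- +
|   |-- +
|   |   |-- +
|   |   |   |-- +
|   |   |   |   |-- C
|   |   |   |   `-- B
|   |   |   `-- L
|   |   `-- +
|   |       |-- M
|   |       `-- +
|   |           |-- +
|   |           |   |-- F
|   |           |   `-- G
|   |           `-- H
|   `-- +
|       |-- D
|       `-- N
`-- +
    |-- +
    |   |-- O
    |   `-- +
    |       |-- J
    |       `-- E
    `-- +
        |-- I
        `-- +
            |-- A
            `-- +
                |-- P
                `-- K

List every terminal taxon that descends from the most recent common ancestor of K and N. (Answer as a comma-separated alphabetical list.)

A, B, C, D, E, F, G, H, I, J, K, L, M, N, O, P

Tracing K: it sits inside (P,K).
Tracing N: it sits inside (D,N).
The smallest clade enclosing both is the whole tree (their MRCA is the root), so the answer is all 16 tips in alphabetical order.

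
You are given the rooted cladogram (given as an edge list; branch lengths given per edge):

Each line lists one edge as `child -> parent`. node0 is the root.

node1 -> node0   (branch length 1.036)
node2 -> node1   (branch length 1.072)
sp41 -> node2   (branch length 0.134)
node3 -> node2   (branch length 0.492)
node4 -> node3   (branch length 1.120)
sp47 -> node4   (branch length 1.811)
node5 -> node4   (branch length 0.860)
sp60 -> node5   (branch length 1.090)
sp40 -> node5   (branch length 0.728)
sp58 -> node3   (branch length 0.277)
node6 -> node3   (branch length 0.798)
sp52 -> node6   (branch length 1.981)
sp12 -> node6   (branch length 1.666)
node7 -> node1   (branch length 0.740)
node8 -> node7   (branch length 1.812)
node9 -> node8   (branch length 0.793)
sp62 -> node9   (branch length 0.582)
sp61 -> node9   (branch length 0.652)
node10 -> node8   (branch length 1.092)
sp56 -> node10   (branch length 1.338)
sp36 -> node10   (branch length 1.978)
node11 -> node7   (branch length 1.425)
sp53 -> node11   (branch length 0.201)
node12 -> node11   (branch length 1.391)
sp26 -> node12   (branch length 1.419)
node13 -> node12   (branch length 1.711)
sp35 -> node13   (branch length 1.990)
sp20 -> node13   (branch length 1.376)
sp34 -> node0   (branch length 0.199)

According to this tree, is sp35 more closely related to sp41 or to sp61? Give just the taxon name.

The MRCA of sp35 and sp61 subtends (((sp62,sp61),(sp56,sp36)),(sp53,(sp26,(sp35,sp20)))) (8 taxa).
The MRCA of sp35 and sp41 subtends ((sp41,((sp47,(sp60,sp40)),sp58,(sp52,sp12))),(((sp62,sp61),(sp56,sp36)),(sp53,(sp26,(sp35,sp20))))) (15 taxa).
The first is nested inside the second, so sp35 shares a more recent common ancestor with sp61.

sp61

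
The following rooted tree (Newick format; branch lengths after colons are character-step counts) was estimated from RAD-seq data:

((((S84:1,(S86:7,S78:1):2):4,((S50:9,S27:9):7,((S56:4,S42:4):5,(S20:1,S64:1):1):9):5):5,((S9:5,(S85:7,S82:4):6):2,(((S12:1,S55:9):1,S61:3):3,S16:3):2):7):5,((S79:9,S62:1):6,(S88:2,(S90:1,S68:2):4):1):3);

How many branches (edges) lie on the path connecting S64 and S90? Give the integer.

10

The MRCA of S64 and S90 is the root of the tree.
From S64 up to that node: 6 branches. From S90 up to the same node: 4 branches. Total: 6 + 4 = 10.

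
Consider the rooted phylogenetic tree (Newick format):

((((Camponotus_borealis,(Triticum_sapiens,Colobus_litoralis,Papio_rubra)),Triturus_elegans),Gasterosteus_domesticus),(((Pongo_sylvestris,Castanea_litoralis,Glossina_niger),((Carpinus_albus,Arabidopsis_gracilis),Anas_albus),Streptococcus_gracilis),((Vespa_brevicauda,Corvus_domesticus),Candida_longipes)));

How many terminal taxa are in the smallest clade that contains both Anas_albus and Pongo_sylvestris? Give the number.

The MRCA of Anas_albus and Pongo_sylvestris is the node subtending ((Pongo_sylvestris,Castanea_litoralis,Glossina_niger),((Carpinus_albus,Arabidopsis_gracilis),Anas_albus),Streptococcus_gracilis).
That clade contains 7 terminal taxa: Anas_albus, Arabidopsis_gracilis, Carpinus_albus, Castanea_litoralis, Glossina_niger, Pongo_sylvestris, Streptococcus_gracilis.

7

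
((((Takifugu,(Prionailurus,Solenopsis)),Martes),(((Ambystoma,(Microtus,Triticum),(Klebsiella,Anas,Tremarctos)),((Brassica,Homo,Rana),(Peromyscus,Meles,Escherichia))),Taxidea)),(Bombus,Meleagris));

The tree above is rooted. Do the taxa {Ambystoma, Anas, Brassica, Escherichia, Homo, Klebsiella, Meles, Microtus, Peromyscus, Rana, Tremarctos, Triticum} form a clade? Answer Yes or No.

Yes

The most recent common ancestor of these taxa subtends ((Ambystoma,(Microtus,Triticum),(Klebsiella,Anas,Tremarctos)),((Brassica,Homo,Rana),(Peromyscus,Meles,Escherichia))).
That clade has exactly 12 tips — every listed taxon and nothing else — so the group is monophyletic.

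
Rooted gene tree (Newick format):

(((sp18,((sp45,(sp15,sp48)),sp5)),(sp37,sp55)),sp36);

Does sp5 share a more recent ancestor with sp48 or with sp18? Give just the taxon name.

The MRCA of sp5 and sp48 subtends ((sp45,(sp15,sp48)),sp5) (4 taxa).
The MRCA of sp5 and sp18 subtends (sp18,((sp45,(sp15,sp48)),sp5)) (5 taxa).
The first is nested inside the second, so sp5 shares a more recent common ancestor with sp48.

sp48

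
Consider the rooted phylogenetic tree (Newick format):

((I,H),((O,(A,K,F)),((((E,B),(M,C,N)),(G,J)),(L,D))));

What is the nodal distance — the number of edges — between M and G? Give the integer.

The MRCA of M and G is the node subtending (((E,B),(M,C,N)),(G,J)).
From M up to that node: 3 branches. From G up to the same node: 2 branches. Total: 3 + 2 = 5.

5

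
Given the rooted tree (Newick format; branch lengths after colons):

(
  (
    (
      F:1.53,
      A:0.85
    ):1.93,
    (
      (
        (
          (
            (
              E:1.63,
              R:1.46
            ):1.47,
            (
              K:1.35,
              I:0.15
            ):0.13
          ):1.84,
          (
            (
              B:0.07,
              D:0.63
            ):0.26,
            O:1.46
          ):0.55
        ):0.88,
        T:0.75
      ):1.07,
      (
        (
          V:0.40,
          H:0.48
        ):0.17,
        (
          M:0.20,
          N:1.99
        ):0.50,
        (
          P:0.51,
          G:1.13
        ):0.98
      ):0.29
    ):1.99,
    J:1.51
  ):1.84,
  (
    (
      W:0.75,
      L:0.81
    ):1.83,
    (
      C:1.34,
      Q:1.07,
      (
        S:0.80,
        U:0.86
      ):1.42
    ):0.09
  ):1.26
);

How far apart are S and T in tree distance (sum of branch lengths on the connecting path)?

The path runs S → … → MRCA → … → T; the MRCA is the root of the tree.
Branch lengths along that path: 0.80 + 1.42 + 0.09 + 1.26 + 1.84 + 1.99 + 1.07 + 0.75 = 9.22.

9.22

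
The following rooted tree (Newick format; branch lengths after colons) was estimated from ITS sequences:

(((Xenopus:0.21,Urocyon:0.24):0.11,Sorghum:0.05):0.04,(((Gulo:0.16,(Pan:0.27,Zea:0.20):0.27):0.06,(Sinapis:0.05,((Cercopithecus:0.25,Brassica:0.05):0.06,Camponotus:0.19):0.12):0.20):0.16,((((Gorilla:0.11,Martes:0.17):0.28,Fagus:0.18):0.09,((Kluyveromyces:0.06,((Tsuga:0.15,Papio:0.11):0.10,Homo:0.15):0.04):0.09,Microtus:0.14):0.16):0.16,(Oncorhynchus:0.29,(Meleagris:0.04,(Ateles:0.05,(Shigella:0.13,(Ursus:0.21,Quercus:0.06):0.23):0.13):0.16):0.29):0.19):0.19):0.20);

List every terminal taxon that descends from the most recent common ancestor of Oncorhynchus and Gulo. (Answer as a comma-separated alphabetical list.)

Ateles, Brassica, Camponotus, Cercopithecus, Fagus, Gorilla, Gulo, Homo, Kluyveromyces, Martes, Meleagris, Microtus, Oncorhynchus, Pan, Papio, Quercus, Shigella, Sinapis, Tsuga, Ursus, Zea

Tracing Oncorhynchus: it sits inside (Oncorhynchus,(Meleagris,(Ateles,(Shigella,(Ursus,Quercus))))).
Tracing Gulo: it sits inside (Gulo,(Pan,Zea)).
The smallest clade enclosing both is (((Gulo,(Pan,Zea)),(Sinapis,((Cercopithecus,Brassica),Camponotus))),((((Gorilla,Martes),Fagus),((Kluyveromyces,((Tsuga,Papio),Homo)),Microtus)),(Oncorhynchus,(Meleagris,(Ateles,(Shigella,(Ursus,Quercus))))))); the answer is its 21 terminal taxa in alphabetical order.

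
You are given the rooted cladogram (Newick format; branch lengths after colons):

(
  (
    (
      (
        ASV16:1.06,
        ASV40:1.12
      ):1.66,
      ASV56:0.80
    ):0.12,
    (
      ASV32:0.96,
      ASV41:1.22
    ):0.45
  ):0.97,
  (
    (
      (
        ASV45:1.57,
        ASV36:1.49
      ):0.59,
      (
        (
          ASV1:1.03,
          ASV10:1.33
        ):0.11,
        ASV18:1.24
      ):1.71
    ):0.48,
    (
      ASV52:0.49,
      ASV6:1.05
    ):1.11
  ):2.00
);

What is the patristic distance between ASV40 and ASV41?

The path runs ASV40 → … → MRCA → … → ASV41; the MRCA is the node subtending (((ASV16,ASV40),ASV56),(ASV32,ASV41)).
Branch lengths along that path: 1.12 + 1.66 + 0.12 + 0.45 + 1.22 = 4.57.

4.57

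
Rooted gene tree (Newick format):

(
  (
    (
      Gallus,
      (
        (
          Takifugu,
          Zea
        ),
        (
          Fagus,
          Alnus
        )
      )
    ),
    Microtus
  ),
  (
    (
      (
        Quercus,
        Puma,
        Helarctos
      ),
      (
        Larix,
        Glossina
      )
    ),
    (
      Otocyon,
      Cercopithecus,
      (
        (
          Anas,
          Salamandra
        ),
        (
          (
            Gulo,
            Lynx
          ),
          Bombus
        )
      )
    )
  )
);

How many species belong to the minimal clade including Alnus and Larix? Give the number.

18

The MRCA of Alnus and Larix is the root, so the clade is the entire tree.
That clade contains 18 terminal taxa: Alnus, Anas, Bombus, Cercopithecus, Fagus, Gallus, Glossina, Gulo, Helarctos, Larix, Lynx, Microtus, Otocyon, Puma, Quercus, Salamandra, Takifugu, Zea.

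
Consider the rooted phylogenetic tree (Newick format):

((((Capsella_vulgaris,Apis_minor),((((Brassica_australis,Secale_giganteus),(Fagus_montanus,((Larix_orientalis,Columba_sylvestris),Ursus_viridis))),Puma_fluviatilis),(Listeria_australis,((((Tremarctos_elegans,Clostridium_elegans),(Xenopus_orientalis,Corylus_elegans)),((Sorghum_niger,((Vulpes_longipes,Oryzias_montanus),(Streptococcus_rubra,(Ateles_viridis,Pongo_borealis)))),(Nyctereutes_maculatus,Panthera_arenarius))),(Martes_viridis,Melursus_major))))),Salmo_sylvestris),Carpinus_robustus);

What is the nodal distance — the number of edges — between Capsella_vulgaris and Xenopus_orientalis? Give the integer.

9

The MRCA of Capsella_vulgaris and Xenopus_orientalis is the node subtending ((Capsella_vulgaris,Apis_minor),((((Brassica_australis,Secale_giganteus),(Fagus_montanus,((Larix_orientalis,Columba_sylvestris),Ursus_viridis))),Puma_fluviatilis),(Listeria_australis,((((Tremarctos_elegans,Clostridium_elegans),(Xenopus_orientalis,Corylus_elegans)),((Sorghum_niger,((Vulpes_longipes,Oryzias_montanus),(Streptococcus_rubra,(Ateles_viridis,Pongo_borealis)))),(Nyctereutes_maculatus,Panthera_arenarius))),(Martes_viridis,Melursus_major))))).
From Capsella_vulgaris up to that node: 2 branches. From Xenopus_orientalis up to the same node: 7 branches. Total: 2 + 7 = 9.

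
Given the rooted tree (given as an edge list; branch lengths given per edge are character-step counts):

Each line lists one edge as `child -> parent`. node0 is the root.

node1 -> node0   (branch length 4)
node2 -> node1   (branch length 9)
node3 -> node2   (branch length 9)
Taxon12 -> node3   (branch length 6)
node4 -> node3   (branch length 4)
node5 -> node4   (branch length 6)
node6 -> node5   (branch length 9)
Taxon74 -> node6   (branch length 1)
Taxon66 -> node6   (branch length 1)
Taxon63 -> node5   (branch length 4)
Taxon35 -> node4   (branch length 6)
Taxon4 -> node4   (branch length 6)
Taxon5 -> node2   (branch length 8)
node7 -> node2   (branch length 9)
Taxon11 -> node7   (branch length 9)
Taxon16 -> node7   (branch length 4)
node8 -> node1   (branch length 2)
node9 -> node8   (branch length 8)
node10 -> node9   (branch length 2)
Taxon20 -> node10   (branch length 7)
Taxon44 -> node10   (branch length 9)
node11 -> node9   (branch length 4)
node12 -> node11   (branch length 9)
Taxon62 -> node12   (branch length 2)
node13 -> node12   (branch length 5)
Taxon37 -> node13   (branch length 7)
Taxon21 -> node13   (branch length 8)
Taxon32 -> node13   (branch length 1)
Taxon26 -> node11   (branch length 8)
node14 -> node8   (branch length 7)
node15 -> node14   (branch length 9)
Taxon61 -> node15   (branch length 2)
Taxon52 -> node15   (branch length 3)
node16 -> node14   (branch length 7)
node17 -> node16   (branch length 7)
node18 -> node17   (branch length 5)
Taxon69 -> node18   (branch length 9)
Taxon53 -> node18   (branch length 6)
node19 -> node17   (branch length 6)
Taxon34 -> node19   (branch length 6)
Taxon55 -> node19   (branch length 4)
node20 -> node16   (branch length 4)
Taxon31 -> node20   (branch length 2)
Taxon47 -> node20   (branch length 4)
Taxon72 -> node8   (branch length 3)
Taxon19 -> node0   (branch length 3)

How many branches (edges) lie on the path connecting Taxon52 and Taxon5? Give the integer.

6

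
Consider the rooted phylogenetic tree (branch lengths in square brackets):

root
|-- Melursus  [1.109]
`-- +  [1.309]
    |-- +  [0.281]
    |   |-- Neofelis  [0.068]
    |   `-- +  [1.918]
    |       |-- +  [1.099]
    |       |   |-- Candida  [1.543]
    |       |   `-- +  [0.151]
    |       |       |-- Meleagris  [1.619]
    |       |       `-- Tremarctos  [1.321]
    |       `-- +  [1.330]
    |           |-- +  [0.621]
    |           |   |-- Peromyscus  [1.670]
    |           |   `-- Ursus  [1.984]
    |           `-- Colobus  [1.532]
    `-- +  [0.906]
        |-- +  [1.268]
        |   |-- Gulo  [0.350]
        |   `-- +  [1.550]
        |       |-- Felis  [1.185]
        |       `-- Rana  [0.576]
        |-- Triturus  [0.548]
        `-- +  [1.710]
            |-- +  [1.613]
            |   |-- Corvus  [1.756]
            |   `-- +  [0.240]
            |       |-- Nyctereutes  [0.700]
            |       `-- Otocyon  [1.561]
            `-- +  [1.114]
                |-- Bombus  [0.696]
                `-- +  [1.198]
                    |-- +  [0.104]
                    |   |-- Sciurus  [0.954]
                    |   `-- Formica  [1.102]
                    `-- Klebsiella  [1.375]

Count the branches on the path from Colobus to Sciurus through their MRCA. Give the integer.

10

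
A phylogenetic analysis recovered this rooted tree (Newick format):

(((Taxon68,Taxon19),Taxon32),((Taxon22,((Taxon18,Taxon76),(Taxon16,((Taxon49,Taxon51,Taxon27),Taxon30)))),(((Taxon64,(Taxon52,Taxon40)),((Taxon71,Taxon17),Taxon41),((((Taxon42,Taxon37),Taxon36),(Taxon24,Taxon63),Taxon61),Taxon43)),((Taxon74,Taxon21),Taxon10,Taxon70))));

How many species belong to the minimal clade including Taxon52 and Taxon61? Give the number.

13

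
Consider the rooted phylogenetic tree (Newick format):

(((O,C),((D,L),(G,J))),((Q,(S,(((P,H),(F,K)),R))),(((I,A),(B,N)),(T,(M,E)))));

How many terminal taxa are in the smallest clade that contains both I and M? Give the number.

The MRCA of I and M is the node subtending (((I,A),(B,N)),(T,(M,E))).
That clade contains 7 terminal taxa: A, B, E, I, M, N, T.

7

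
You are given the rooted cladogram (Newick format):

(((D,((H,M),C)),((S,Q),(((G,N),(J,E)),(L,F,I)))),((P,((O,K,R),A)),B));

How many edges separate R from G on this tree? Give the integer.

11

The MRCA of R and G is the root of the tree.
From R up to that node: 5 branches. From G up to the same node: 6 branches. Total: 5 + 6 = 11.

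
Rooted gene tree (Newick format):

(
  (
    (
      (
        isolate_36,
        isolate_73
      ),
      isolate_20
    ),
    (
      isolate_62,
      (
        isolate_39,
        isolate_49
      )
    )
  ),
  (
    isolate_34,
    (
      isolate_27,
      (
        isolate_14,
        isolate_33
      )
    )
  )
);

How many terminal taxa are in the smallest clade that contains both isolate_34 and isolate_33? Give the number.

The MRCA of isolate_34 and isolate_33 is the node subtending (isolate_34,(isolate_27,(isolate_14,isolate_33))).
That clade contains 4 terminal taxa: isolate_14, isolate_27, isolate_33, isolate_34.

4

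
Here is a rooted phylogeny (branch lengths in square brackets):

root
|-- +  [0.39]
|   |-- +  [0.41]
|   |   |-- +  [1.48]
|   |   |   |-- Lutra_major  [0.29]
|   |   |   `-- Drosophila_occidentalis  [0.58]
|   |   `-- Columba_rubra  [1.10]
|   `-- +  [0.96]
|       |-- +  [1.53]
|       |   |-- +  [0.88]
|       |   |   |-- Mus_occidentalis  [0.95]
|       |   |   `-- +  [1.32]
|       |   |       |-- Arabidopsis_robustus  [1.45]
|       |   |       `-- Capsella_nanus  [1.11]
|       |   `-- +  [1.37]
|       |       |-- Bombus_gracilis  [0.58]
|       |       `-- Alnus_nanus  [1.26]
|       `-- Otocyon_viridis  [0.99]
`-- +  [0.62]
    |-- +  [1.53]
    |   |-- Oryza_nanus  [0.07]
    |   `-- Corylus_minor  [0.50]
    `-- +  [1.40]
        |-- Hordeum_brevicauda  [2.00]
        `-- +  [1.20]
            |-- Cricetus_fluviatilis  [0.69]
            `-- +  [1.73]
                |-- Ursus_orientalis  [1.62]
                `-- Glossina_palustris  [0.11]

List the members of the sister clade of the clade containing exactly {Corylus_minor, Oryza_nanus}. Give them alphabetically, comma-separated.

Cricetus_fluviatilis, Glossina_palustris, Hordeum_brevicauda, Ursus_orientalis

The clade containing exactly {Corylus_minor, Oryza_nanus} attaches to the tree at the node subtending ((Oryza_nanus,Corylus_minor),(Hordeum_brevicauda,(Cricetus_fluviatilis,(Ursus_orientalis,Glossina_palustris)))).
The other lineage descending from that same node — the sister group — is (Hordeum_brevicauda,(Cricetus_fluviatilis,(Ursus_orientalis,Glossina_palustris))); its 4 tips in alphabetical order are the answer.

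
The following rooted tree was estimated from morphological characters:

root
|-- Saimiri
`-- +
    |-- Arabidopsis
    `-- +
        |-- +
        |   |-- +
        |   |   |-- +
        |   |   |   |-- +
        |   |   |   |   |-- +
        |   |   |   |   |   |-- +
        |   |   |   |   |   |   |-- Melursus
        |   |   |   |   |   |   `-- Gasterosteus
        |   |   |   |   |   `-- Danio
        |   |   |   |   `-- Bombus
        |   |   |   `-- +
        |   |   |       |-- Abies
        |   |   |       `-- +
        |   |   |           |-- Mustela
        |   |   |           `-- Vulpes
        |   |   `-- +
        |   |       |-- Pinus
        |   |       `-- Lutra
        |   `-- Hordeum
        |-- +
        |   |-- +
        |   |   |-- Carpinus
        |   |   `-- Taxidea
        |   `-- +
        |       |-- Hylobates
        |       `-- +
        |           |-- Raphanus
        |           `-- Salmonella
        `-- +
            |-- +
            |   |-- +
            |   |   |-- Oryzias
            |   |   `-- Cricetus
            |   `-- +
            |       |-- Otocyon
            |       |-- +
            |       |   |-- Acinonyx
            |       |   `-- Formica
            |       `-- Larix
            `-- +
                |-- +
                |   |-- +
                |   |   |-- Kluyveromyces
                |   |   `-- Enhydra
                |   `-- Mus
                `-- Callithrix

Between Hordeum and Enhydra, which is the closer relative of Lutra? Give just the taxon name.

The MRCA of Lutra and Hordeum subtends ((((((Melursus,Gasterosteus),Danio),Bombus),(Abies,(Mustela,Vulpes))),(Pinus,Lutra)),Hordeum) (10 taxa).
The MRCA of Lutra and Enhydra subtends (((((((Melursus,Gasterosteus),Danio),Bombus),(Abies,(Mustela,Vulpes))),(Pinus,Lutra)),Hordeum),((Carpinus,Taxidea),(Hylobates,(Raphanus,Salmonella))),(((Oryzias,Cricetus),(Otocyon,(Acinonyx,Formica),Larix)),(((Kluyveromyces,Enhydra),Mus),Callithrix))) (25 taxa).
The first is nested inside the second, so Lutra shares a more recent common ancestor with Hordeum.

Hordeum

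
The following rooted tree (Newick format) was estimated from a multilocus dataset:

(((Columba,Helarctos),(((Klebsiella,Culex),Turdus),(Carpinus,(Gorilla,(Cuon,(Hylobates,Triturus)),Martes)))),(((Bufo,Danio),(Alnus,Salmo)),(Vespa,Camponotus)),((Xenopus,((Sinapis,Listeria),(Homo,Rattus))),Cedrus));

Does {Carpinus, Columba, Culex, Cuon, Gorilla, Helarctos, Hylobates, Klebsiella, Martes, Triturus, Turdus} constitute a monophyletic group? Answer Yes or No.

The most recent common ancestor of these taxa subtends ((Columba,Helarctos),(((Klebsiella,Culex),Turdus),(Carpinus,(Gorilla,(Cuon,(Hylobates,Triturus)),Martes)))).
That clade has exactly 11 tips — every listed taxon and nothing else — so the group is monophyletic.

Yes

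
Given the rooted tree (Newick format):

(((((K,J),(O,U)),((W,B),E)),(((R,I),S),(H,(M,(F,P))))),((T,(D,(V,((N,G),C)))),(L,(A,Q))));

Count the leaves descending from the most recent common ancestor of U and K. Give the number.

The MRCA of U and K is the node subtending ((K,J),(O,U)).
That clade contains 4 terminal taxa: J, K, O, U.

4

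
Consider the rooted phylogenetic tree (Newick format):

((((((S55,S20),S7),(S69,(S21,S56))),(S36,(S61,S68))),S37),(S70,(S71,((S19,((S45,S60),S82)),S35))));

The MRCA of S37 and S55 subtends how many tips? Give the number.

10

The MRCA of S37 and S55 is the node subtending (((((S55,S20),S7),(S69,(S21,S56))),(S36,(S61,S68))),S37).
That clade contains 10 terminal taxa: S20, S21, S36, S37, S55, S56, S61, S68, S69, S7.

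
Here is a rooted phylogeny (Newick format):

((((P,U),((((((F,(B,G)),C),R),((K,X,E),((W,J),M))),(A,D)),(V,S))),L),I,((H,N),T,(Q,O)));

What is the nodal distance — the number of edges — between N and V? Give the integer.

The MRCA of N and V is the root of the tree.
From N up to that node: 3 branches. From V up to the same node: 5 branches. Total: 3 + 5 = 8.

8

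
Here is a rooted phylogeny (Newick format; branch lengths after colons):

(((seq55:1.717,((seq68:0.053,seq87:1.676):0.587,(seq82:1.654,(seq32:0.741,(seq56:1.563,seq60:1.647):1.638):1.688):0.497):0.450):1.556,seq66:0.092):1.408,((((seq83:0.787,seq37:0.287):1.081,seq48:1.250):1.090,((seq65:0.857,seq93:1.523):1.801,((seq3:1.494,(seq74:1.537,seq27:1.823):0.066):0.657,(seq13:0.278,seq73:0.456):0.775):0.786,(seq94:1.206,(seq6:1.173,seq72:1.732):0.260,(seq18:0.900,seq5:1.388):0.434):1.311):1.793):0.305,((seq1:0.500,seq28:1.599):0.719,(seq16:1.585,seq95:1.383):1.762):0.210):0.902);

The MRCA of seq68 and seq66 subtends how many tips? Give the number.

8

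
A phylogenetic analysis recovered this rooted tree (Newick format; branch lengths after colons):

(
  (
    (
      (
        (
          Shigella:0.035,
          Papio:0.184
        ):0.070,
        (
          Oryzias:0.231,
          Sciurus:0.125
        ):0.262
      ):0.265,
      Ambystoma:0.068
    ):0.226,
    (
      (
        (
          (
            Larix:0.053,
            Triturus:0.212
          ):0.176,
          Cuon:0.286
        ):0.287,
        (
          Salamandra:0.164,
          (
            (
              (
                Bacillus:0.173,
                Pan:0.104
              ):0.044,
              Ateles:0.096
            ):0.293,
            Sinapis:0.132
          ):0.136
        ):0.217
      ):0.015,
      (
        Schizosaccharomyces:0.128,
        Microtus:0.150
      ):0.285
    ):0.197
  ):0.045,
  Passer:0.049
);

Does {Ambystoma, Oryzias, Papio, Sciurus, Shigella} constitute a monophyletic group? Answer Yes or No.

Yes

The most recent common ancestor of these taxa subtends (((Shigella,Papio),(Oryzias,Sciurus)),Ambystoma).
That clade has exactly 5 tips — every listed taxon and nothing else — so the group is monophyletic.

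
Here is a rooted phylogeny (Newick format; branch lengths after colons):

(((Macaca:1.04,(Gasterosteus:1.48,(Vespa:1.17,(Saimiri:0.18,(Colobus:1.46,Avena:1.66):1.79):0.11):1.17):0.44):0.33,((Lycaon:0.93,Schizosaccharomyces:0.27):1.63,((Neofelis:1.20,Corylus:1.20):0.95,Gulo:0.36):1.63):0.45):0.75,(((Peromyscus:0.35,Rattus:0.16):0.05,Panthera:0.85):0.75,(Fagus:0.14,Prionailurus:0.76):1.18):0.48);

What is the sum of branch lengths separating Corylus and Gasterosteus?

6.48

The path runs Corylus → … → MRCA → … → Gasterosteus; the MRCA is the node subtending ((Macaca,(Gasterosteus,(Vespa,(Saimiri,(Colobus,Avena))))),((Lycaon,Schizosaccharomyces),((Neofelis,Corylus),Gulo))).
Branch lengths along that path: 1.20 + 0.95 + 1.63 + 0.45 + 0.33 + 0.44 + 1.48 = 6.48.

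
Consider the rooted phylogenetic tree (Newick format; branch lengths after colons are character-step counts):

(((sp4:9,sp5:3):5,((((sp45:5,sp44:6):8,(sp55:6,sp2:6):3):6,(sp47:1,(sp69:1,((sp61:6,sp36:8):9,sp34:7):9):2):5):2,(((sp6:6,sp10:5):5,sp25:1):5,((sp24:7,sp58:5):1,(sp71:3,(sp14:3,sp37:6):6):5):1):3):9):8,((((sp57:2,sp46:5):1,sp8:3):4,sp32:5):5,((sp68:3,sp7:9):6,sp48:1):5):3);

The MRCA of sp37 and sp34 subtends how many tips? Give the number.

17

The MRCA of sp37 and sp34 is the node subtending ((((sp45,sp44),(sp55,sp2)),(sp47,(sp69,((sp61,sp36),sp34)))),(((sp6,sp10),sp25),((sp24,sp58),(sp71,(sp14,sp37))))).
That clade contains 17 terminal taxa: sp10, sp14, sp2, sp24, sp25, sp34, sp36, sp37, sp44, sp45, sp47, sp55, sp58, sp6, sp61, sp69, sp71.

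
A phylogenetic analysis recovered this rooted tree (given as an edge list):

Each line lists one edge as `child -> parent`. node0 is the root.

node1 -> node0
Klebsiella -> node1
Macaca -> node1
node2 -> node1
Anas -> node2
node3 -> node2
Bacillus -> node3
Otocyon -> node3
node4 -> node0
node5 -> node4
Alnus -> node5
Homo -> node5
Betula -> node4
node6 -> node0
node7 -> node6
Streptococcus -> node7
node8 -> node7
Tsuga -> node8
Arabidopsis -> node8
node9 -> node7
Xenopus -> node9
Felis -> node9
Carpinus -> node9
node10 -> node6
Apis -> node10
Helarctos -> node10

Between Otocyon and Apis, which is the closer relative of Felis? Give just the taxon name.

The MRCA of Felis and Apis subtends ((Streptococcus,(Tsuga,Arabidopsis),(Xenopus,Felis,Carpinus)),(Apis,Helarctos)) (8 taxa).
The MRCA of Felis and Otocyon is the root, subtending the entire tree (16 taxa).
The first is nested inside the second, so Felis shares a more recent common ancestor with Apis.

Apis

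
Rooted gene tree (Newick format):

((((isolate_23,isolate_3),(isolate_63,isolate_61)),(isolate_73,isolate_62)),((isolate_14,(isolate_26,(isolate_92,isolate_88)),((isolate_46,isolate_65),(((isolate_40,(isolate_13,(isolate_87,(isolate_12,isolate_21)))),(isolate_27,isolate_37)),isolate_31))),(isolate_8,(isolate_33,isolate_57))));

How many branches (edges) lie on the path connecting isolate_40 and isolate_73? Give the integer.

10

The MRCA of isolate_40 and isolate_73 is the root of the tree.
From isolate_40 up to that node: 7 branches. From isolate_73 up to the same node: 3 branches. Total: 7 + 3 = 10.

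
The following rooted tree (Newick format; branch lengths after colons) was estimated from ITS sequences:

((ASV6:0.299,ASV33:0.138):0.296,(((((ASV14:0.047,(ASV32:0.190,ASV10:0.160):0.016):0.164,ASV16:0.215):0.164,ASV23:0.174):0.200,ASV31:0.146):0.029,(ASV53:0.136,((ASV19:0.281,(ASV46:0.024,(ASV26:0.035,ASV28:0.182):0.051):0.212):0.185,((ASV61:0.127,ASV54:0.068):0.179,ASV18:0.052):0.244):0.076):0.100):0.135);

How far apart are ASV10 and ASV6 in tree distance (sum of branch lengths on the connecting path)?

1.463

The path runs ASV10 → … → MRCA → … → ASV6; the MRCA is the root of the tree.
Branch lengths along that path: 0.160 + 0.016 + 0.164 + 0.164 + 0.200 + 0.029 + 0.135 + 0.296 + 0.299 = 1.463.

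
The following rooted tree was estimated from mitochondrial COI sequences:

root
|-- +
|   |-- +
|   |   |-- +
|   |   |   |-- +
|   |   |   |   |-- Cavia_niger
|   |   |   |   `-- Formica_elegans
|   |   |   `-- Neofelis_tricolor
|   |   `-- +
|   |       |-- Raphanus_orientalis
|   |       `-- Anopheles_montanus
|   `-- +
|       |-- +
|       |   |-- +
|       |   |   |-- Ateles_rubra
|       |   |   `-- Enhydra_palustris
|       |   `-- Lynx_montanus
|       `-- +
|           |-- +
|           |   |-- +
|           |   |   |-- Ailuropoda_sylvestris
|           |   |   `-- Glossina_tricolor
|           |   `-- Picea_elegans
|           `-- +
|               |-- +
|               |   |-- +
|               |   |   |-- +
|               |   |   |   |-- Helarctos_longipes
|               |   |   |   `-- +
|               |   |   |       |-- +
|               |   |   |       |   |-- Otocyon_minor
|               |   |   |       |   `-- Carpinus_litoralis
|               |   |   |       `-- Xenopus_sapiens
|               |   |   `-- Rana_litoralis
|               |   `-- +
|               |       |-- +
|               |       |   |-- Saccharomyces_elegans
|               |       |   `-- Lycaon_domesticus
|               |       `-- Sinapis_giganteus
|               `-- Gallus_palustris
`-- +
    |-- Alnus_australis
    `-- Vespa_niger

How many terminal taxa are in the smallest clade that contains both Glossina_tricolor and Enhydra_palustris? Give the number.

15

The MRCA of Glossina_tricolor and Enhydra_palustris is the node subtending (((Ateles_rubra,Enhydra_palustris),Lynx_montanus),(((Ailuropoda_sylvestris,Glossina_tricolor),Picea_elegans),((((Helarctos_longipes,((Otocyon_minor,Carpinus_litoralis),Xenopus_sapiens)),Rana_litoralis),((Saccharomyces_elegans,Lycaon_domesticus),Sinapis_giganteus)),Gallus_palustris))).
That clade contains 15 terminal taxa: Ailuropoda_sylvestris, Ateles_rubra, Carpinus_litoralis, Enhydra_palustris, Gallus_palustris, Glossina_tricolor, Helarctos_longipes, Lycaon_domesticus, Lynx_montanus, Otocyon_minor, Picea_elegans, Rana_litoralis, Saccharomyces_elegans, Sinapis_giganteus, Xenopus_sapiens.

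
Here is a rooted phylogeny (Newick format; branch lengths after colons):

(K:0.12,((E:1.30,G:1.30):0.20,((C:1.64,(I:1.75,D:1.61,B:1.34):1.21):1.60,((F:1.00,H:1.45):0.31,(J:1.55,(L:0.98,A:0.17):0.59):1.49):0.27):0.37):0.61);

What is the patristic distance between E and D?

6.29

The path runs E → … → MRCA → … → D; the MRCA is the node subtending ((E,G),((C,(I,D,B)),((F,H),(J,(L,A))))).
Branch lengths along that path: 1.30 + 0.20 + 0.37 + 1.60 + 1.21 + 1.61 = 6.29.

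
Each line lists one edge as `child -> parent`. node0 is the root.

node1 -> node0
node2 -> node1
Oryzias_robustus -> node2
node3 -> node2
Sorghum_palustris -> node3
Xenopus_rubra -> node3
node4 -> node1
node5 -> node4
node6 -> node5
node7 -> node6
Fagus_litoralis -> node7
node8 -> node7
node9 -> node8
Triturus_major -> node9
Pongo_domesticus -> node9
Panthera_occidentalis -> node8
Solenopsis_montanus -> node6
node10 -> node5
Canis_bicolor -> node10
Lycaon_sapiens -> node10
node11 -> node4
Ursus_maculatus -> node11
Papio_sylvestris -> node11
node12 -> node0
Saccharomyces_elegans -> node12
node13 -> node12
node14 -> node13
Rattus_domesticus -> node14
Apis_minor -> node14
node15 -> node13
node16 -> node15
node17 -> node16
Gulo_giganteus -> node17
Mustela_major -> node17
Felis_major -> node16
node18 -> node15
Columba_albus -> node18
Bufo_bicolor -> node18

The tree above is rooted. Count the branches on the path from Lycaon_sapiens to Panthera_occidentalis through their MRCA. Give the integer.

6

The MRCA of Lycaon_sapiens and Panthera_occidentalis is the node subtending (((Fagus_litoralis,((Triturus_major,Pongo_domesticus),Panthera_occidentalis)),Solenopsis_montanus),(Canis_bicolor,Lycaon_sapiens)).
From Lycaon_sapiens up to that node: 2 branches. From Panthera_occidentalis up to the same node: 4 branches. Total: 2 + 4 = 6.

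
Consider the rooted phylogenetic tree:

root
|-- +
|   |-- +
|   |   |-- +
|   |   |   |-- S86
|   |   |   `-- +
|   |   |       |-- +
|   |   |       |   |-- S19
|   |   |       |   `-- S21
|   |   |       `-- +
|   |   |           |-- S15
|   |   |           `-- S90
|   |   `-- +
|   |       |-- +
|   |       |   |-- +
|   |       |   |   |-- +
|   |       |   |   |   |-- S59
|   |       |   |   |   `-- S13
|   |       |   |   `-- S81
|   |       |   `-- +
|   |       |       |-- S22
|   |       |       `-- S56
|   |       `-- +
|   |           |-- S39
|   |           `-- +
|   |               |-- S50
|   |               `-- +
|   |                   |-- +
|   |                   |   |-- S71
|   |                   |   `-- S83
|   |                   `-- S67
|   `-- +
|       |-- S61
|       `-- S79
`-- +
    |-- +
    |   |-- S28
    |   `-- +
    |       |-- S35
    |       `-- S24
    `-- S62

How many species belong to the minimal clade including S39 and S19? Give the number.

The MRCA of S39 and S19 is the node subtending ((S86,((S19,S21),(S15,S90))),((((S59,S13),S81),(S22,S56)),(S39,(S50,((S71,S83),S67))))).
That clade contains 15 terminal taxa: S13, S15, S19, S21, S22, S39, S50, S56, S59, S67, S71, S81, S83, S86, S90.

15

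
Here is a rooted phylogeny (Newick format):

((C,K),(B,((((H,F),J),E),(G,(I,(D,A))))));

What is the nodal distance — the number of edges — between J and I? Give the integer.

6

The MRCA of J and I is the node subtending ((((H,F),J),E),(G,(I,(D,A)))).
From J up to that node: 3 branches. From I up to the same node: 3 branches. Total: 3 + 3 = 6.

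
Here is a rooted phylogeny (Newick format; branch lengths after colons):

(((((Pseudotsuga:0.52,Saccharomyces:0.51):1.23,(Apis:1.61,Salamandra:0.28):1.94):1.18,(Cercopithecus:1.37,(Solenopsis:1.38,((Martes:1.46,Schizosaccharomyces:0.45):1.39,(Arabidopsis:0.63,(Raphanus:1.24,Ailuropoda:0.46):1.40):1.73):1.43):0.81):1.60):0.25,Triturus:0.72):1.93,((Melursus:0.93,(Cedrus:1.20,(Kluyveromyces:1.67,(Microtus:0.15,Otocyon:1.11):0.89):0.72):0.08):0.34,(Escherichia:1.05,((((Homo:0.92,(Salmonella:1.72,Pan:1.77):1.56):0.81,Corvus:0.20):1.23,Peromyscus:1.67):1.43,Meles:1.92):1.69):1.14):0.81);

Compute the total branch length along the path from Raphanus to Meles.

15.95

The path runs Raphanus → … → MRCA → … → Meles; the MRCA is the root of the tree.
Branch lengths along that path: 1.24 + 1.40 + 1.73 + 1.43 + 0.81 + 1.60 + 0.25 + 1.93 + 0.81 + 1.14 + 1.69 + 1.92 = 15.95.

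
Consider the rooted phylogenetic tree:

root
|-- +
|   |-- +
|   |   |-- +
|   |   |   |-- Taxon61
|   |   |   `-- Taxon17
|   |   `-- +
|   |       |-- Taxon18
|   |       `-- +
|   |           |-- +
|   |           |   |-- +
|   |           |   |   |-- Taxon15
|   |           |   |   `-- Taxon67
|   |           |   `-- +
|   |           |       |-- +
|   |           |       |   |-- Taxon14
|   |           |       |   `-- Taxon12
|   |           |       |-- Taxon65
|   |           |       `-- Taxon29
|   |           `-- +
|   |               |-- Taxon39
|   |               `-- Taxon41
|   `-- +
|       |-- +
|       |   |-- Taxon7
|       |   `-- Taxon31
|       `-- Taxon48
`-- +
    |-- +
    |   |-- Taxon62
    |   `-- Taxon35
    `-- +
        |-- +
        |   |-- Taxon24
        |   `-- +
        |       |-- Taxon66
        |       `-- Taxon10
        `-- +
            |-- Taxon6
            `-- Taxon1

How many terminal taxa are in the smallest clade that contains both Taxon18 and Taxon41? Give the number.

The MRCA of Taxon18 and Taxon41 is the node subtending (Taxon18,(((Taxon15,Taxon67),((Taxon14,Taxon12),Taxon65,Taxon29)),(Taxon39,Taxon41))).
That clade contains 9 terminal taxa: Taxon12, Taxon14, Taxon15, Taxon18, Taxon29, Taxon39, Taxon41, Taxon65, Taxon67.

9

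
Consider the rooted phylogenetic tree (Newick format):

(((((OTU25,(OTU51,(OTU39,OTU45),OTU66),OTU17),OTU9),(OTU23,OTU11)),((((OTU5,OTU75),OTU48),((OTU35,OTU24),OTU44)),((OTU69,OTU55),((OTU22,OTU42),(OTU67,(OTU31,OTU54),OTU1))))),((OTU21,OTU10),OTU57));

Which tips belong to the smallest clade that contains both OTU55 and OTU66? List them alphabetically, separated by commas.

Tracing OTU55: it sits inside (OTU69,OTU55).
Tracing OTU66: it sits inside (OTU51,(OTU39,OTU45),OTU66).
The smallest clade enclosing both is ((((OTU25,(OTU51,(OTU39,OTU45),OTU66),OTU17),OTU9),(OTU23,OTU11)),((((OTU5,OTU75),OTU48),((OTU35,OTU24),OTU44)),((OTU69,OTU55),((OTU22,OTU42),(OTU67,(OTU31,OTU54),OTU1))))); the answer is its 23 terminal taxa in alphabetical order.

OTU1, OTU11, OTU17, OTU22, OTU23, OTU24, OTU25, OTU31, OTU35, OTU39, OTU42, OTU44, OTU45, OTU48, OTU5, OTU51, OTU54, OTU55, OTU66, OTU67, OTU69, OTU75, OTU9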